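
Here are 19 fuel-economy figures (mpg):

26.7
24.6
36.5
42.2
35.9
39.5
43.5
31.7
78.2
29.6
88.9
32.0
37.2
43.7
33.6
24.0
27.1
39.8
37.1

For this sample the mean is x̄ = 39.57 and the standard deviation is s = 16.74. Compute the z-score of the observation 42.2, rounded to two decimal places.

0.16

z = (42.2 − 39.57) / 16.74 = 0.16.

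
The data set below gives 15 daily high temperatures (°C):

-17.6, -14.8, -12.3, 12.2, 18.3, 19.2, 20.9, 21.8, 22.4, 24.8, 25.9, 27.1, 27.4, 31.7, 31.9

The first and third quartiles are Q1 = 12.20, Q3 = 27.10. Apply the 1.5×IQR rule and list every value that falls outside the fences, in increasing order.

IQR = Q3 − Q1 = 27.10 − 12.20 = 14.90.
Lower fence = Q1 − 1.5·IQR = 12.20 − 22.35 = -10.15.
Upper fence = Q3 + 1.5·IQR = 27.10 + 22.35 = 49.45.
-17.6 < -10.15 → outlier.
-14.8 < -10.15 → outlier.
-12.3 < -10.15 → outlier.
All remaining values lie within [-10.15, 49.45].

-17.6, -14.8, -12.3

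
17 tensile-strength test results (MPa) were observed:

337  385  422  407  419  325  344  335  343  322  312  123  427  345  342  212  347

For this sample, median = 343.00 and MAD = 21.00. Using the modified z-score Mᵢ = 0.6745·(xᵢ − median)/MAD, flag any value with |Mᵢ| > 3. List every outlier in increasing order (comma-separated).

|Mᵢ| > 3 ⇔ |xᵢ − 343.00| > 3·21.00/0.6745 = 93.40.
So outliers lie outside [249.60, 436.40].
123: M = -7.07 → outlier.
212: M = -4.21 → outlier.

123, 212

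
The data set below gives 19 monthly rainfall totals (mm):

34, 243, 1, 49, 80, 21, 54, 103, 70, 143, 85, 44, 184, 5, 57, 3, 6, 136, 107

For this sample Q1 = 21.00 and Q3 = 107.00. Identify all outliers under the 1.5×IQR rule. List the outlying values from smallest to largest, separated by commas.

IQR = Q3 − Q1 = 107.00 − 21.00 = 86.00.
Lower fence = Q1 − 1.5·IQR = 21.00 − 129.00 = -108.00.
Upper fence = Q3 + 1.5·IQR = 107.00 + 129.00 = 236.00.
243 > 236.00 → outlier.
All remaining values lie within [-108.00, 236.00].

243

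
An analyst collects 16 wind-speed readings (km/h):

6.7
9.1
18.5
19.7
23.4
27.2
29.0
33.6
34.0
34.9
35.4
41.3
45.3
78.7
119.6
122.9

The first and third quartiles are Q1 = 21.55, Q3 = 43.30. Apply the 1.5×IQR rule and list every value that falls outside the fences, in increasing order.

78.7, 119.6, 122.9

IQR = Q3 − Q1 = 43.30 − 21.55 = 21.75.
Lower fence = Q1 − 1.5·IQR = 21.55 − 32.625 = -11.075.
Upper fence = Q3 + 1.5·IQR = 43.30 + 32.625 = 75.925.
78.7 > 75.925 → outlier.
119.6 > 75.925 → outlier.
122.9 > 75.925 → outlier.
All remaining values lie within [-11.075, 75.925].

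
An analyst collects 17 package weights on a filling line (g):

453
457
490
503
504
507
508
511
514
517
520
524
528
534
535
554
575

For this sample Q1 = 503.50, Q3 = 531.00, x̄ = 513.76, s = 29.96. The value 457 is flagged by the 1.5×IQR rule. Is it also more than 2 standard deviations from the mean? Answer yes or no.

z = (457 − 513.76) / 29.96 = -1.89.
|z| = 1.89 ≤ 2.

no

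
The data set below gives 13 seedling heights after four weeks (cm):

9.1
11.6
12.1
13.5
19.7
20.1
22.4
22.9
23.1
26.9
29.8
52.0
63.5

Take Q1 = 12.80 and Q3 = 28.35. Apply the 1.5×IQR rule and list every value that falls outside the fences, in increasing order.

52.0, 63.5

IQR = Q3 − Q1 = 28.35 − 12.80 = 15.55.
Lower fence = Q1 − 1.5·IQR = 12.80 − 23.325 = -10.525.
Upper fence = Q3 + 1.5·IQR = 28.35 + 23.325 = 51.675.
52.0 > 51.675 → outlier.
63.5 > 51.675 → outlier.
All remaining values lie within [-10.525, 51.675].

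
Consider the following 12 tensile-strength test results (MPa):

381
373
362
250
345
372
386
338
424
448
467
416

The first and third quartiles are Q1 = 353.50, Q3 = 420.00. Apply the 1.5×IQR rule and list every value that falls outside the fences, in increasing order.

IQR = Q3 − Q1 = 420.00 − 353.50 = 66.50.
Lower fence = Q1 − 1.5·IQR = 353.50 − 99.75 = 253.75.
Upper fence = Q3 + 1.5·IQR = 420.00 + 99.75 = 519.75.
250 < 253.75 → outlier.
All remaining values lie within [253.75, 519.75].

250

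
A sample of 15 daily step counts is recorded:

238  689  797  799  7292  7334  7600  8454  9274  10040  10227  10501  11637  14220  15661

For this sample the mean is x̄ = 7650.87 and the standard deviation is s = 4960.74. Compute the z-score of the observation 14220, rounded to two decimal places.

1.32

z = (14220 − 7650.87) / 4960.74 = 1.32.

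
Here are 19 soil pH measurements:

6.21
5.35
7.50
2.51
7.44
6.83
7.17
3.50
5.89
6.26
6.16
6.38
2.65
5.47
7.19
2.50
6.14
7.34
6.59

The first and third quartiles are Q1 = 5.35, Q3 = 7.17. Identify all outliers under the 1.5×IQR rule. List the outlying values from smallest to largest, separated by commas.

IQR = Q3 − Q1 = 7.17 − 5.35 = 1.82.
Lower fence = Q1 − 1.5·IQR = 5.35 − 2.73 = 2.62.
Upper fence = Q3 + 1.5·IQR = 7.17 + 2.73 = 9.90.
2.50 < 2.62 → outlier.
2.51 < 2.62 → outlier.
All remaining values lie within [2.62, 9.90].

2.50, 2.51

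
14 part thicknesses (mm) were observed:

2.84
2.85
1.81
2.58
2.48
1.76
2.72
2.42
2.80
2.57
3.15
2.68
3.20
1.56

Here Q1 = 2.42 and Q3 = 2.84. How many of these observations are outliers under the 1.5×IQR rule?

2

IQR = 0.42; fences at 2.42 − 0.63 = 1.79 and 2.84 + 0.63 = 3.47.
Outside the cutoffs: 1.56, 1.76.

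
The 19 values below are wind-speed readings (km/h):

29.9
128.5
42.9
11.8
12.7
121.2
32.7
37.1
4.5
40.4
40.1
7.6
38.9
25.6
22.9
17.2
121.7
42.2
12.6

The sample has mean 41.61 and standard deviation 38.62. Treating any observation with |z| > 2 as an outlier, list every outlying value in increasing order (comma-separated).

121.2, 121.7, 128.5

Cutoffs at x̄ ± 2s: 41.61 ± 2·38.62 = [-35.63, 118.85].
121.2: z = 2.06, |z| > 2 → outlier.
121.7: z = 2.07, |z| > 2 → outlier.
128.5: z = 2.25, |z| > 2 → outlier.
Every other value lies within [-35.63, 118.85].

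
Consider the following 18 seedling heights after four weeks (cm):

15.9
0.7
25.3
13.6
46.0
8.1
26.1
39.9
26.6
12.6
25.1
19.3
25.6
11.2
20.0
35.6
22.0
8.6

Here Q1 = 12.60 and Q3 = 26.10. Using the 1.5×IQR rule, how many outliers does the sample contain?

IQR = 13.50; fences at 12.60 − 20.25 = -7.65 and 26.10 + 20.25 = 46.35.
Every value lies within the cutoffs.

0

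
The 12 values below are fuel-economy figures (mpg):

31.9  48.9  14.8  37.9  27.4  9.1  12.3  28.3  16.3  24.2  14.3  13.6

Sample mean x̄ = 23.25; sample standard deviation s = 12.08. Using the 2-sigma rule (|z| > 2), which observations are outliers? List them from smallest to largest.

Cutoffs at x̄ ± 2s: 23.25 ± 2·12.08 = [-0.91, 47.41].
48.9: z = 2.12, |z| > 2 → outlier.
Every other value lies within [-0.91, 47.41].

48.9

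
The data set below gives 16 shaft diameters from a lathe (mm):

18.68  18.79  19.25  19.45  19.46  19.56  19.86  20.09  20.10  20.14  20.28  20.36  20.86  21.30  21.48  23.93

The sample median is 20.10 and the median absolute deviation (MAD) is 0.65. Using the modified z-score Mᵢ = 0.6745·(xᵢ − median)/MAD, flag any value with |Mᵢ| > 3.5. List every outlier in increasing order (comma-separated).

|Mᵢ| > 3.5 ⇔ |xᵢ − 20.10| > 3.5·0.65/0.6745 = 3.37.
So outliers lie outside [16.73, 23.47].
23.93: M = 3.97 → outlier.

23.93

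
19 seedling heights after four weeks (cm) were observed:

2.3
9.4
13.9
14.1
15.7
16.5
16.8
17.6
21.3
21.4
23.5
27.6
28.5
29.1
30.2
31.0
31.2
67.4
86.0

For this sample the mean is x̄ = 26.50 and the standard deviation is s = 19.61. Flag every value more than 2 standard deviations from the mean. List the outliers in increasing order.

Cutoffs at x̄ ± 2s: 26.50 ± 2·19.61 = [-12.72, 65.72].
67.4: z = 2.09, |z| > 2 → outlier.
86.0: z = 3.03, |z| > 2 → outlier.
Every other value lies within [-12.72, 65.72].

67.4, 86.0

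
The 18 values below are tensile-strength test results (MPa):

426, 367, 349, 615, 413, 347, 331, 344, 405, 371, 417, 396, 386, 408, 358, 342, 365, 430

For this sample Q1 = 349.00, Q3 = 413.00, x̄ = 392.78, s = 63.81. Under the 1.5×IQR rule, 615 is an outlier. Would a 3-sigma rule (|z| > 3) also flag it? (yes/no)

z = (615 − 392.78) / 63.81 = 3.48.
|z| = 3.48 > 3.

yes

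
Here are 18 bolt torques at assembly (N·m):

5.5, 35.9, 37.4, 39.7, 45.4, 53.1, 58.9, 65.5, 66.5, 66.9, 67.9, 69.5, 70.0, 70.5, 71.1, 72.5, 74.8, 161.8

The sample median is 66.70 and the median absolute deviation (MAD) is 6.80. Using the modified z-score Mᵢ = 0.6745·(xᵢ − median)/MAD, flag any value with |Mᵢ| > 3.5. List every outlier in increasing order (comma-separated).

|Mᵢ| > 3.5 ⇔ |xᵢ − 66.70| > 3.5·6.80/0.6745 = 35.29.
So outliers lie outside [31.41, 101.99].
5.5: M = -6.07 → outlier.
161.8: M = 9.43 → outlier.

5.5, 161.8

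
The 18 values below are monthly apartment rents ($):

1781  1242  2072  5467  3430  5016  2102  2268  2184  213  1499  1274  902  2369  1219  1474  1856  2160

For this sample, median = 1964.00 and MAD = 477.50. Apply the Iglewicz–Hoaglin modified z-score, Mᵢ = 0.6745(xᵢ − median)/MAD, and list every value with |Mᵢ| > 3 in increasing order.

|Mᵢ| > 3 ⇔ |xᵢ − 1964.00| > 3·477.50/0.6745 = 2123.80.
So outliers lie outside [-159.80, 4087.80].
5016: M = 4.31 → outlier.
5467: M = 4.95 → outlier.

5016, 5467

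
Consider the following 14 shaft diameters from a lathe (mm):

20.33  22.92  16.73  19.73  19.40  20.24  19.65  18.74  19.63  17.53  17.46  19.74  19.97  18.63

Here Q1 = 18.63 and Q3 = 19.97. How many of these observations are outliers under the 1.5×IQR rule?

IQR = 1.34; fences at 18.63 − 2.01 = 16.62 and 19.97 + 2.01 = 21.98.
Outside the cutoffs: 22.92.

1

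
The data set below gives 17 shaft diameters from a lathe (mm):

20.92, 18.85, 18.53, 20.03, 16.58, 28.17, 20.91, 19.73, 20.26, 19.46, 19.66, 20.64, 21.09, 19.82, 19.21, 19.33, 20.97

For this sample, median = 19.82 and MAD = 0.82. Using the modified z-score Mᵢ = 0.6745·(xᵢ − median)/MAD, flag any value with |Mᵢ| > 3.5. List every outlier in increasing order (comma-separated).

28.17

|Mᵢ| > 3.5 ⇔ |xᵢ − 19.82| > 3.5·0.82/0.6745 = 4.26.
So outliers lie outside [15.56, 24.08].
28.17: M = 6.87 → outlier.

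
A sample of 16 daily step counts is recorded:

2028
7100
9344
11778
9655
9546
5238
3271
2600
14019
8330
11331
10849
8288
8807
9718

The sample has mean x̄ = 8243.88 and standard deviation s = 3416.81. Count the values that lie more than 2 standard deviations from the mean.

Cutoffs: x̄ ± 2s = [1410.26, 15077.50].
Every value lies within the cutoffs.

0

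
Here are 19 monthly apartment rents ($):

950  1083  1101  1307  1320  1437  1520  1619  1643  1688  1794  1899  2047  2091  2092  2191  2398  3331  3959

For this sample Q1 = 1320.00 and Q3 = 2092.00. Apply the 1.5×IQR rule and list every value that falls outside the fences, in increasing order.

IQR = Q3 − Q1 = 2092.00 − 1320.00 = 772.00.
Lower fence = Q1 − 1.5·IQR = 1320.00 − 1158.00 = 162.00.
Upper fence = Q3 + 1.5·IQR = 2092.00 + 1158.00 = 3250.00.
3331 > 3250.00 → outlier.
3959 > 3250.00 → outlier.
All remaining values lie within [162.00, 3250.00].

3331, 3959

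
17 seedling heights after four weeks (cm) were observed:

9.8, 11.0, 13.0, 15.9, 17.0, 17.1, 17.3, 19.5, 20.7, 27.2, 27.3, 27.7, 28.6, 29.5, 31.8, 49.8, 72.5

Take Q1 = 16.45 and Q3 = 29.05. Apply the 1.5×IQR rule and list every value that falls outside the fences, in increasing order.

49.8, 72.5

IQR = Q3 − Q1 = 29.05 − 16.45 = 12.60.
Lower fence = Q1 − 1.5·IQR = 16.45 − 18.90 = -2.45.
Upper fence = Q3 + 1.5·IQR = 29.05 + 18.90 = 47.95.
49.8 > 47.95 → outlier.
72.5 > 47.95 → outlier.
All remaining values lie within [-2.45, 47.95].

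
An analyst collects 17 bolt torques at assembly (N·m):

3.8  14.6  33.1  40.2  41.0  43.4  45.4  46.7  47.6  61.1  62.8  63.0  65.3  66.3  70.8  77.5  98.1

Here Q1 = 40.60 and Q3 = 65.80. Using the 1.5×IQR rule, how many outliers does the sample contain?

IQR = 25.20; fences at 40.60 − 37.80 = 2.80 and 65.80 + 37.80 = 103.60.
Every value lies within the cutoffs.

0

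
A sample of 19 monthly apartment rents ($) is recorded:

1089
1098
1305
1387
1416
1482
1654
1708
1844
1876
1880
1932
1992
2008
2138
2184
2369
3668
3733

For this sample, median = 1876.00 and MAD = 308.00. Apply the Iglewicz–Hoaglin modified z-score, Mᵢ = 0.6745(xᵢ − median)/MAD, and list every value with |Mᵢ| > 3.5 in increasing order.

3668, 3733

|Mᵢ| > 3.5 ⇔ |xᵢ − 1876.00| > 3.5·308.00/0.6745 = 1598.22.
So outliers lie outside [277.78, 3474.22].
3668: M = 3.92 → outlier.
3733: M = 4.07 → outlier.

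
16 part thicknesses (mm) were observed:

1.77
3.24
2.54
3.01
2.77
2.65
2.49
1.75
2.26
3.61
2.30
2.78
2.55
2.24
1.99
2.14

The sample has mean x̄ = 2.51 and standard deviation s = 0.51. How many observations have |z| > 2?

Cutoffs: x̄ ± 2s = [1.49, 3.53].
Outside the cutoffs: 3.61.

1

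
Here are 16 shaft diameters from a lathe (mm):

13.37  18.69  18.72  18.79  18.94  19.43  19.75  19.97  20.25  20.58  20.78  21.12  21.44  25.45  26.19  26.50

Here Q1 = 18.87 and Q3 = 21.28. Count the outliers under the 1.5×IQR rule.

IQR = 2.41; fences at 18.87 − 3.615 = 15.255 and 21.28 + 3.615 = 24.895.
Outside the cutoffs: 13.37, 25.45, 26.19, 26.50.

4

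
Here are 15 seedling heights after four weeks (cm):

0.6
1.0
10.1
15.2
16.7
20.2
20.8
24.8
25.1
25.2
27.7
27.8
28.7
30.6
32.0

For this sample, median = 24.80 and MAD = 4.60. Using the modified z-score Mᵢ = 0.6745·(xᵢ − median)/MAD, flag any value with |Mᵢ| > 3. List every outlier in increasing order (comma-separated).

|Mᵢ| > 3 ⇔ |xᵢ − 24.80| > 3·4.60/0.6745 = 20.46.
So outliers lie outside [4.34, 45.26].
0.6: M = -3.55 → outlier.
1.0: M = -3.49 → outlier.

0.6, 1.0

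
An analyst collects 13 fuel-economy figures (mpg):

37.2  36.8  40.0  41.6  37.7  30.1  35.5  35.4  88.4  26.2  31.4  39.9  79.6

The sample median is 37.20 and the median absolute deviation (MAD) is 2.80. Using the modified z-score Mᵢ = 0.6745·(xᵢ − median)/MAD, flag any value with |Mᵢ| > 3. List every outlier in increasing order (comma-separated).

79.6, 88.4

|Mᵢ| > 3 ⇔ |xᵢ − 37.20| > 3·2.80/0.6745 = 12.45.
So outliers lie outside [24.75, 49.65].
79.6: M = 10.21 → outlier.
88.4: M = 12.33 → outlier.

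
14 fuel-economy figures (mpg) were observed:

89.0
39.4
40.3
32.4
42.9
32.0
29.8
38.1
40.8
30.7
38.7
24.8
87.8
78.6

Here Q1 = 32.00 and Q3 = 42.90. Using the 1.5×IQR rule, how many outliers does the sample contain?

IQR = 10.90; fences at 32.00 − 16.35 = 15.65 and 42.90 + 16.35 = 59.25.
Outside the cutoffs: 78.6, 87.8, 89.0.

3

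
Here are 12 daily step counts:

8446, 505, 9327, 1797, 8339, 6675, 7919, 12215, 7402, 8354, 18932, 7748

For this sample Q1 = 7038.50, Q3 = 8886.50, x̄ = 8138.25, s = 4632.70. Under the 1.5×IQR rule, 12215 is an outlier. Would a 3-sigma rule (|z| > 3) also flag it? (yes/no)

z = (12215 − 8138.25) / 4632.70 = 0.88.
|z| = 0.88 ≤ 3.

no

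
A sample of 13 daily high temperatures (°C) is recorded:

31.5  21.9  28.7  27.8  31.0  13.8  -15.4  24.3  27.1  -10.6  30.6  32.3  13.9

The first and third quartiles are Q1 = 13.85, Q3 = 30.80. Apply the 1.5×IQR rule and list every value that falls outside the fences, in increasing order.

-15.4

IQR = Q3 − Q1 = 30.80 − 13.85 = 16.95.
Lower fence = Q1 − 1.5·IQR = 13.85 − 25.425 = -11.575.
Upper fence = Q3 + 1.5·IQR = 30.80 + 25.425 = 56.225.
-15.4 < -11.575 → outlier.
All remaining values lie within [-11.575, 56.225].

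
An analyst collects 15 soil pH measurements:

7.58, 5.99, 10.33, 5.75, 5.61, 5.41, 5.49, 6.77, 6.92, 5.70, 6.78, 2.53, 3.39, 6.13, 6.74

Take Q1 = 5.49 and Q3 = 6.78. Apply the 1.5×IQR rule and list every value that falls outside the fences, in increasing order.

2.53, 3.39, 10.33

IQR = Q3 − Q1 = 6.78 − 5.49 = 1.29.
Lower fence = Q1 − 1.5·IQR = 5.49 − 1.935 = 3.555.
Upper fence = Q3 + 1.5·IQR = 6.78 + 1.935 = 8.715.
2.53 < 3.555 → outlier.
3.39 < 3.555 → outlier.
10.33 > 8.715 → outlier.
All remaining values lie within [3.555, 8.715].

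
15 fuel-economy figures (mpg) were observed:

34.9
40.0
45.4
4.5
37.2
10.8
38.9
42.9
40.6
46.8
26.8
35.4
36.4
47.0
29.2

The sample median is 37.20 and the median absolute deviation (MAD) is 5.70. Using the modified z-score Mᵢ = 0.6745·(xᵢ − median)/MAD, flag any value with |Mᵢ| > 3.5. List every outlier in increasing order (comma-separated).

4.5

|Mᵢ| > 3.5 ⇔ |xᵢ − 37.20| > 3.5·5.70/0.6745 = 29.58.
So outliers lie outside [7.62, 66.78].
4.5: M = -3.87 → outlier.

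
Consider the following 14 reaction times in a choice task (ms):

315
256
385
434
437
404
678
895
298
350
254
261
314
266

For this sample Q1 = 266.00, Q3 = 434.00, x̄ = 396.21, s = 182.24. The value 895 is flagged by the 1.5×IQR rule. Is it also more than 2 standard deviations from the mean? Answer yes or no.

yes

z = (895 − 396.21) / 182.24 = 2.74.
|z| = 2.74 > 2.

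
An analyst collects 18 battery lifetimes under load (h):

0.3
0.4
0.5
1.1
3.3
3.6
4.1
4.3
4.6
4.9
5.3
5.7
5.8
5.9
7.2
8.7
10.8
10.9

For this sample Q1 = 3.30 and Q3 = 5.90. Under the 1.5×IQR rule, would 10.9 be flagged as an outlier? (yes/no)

yes

IQR = Q3 − Q1 = 5.90 − 3.30 = 2.60.
Lower fence = Q1 − 1.5·IQR = 3.30 − 3.90 = -0.60.
Upper fence = Q3 + 1.5·IQR = 5.90 + 3.90 = 9.80.
10.9 lies above the upper fence.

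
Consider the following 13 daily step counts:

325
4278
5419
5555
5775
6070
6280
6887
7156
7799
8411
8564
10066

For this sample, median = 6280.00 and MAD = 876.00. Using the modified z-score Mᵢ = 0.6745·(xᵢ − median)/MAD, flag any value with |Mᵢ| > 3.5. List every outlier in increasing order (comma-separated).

|Mᵢ| > 3.5 ⇔ |xᵢ − 6280.00| > 3.5·876.00/0.6745 = 4545.59.
So outliers lie outside [1734.41, 10825.59].
325: M = -4.59 → outlier.

325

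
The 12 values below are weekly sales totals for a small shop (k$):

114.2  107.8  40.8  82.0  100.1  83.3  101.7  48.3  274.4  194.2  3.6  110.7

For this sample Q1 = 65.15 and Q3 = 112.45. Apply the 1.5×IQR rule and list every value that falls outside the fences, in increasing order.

194.2, 274.4

IQR = Q3 − Q1 = 112.45 − 65.15 = 47.30.
Lower fence = Q1 − 1.5·IQR = 65.15 − 70.95 = -5.80.
Upper fence = Q3 + 1.5·IQR = 112.45 + 70.95 = 183.40.
194.2 > 183.40 → outlier.
274.4 > 183.40 → outlier.
All remaining values lie within [-5.80, 183.40].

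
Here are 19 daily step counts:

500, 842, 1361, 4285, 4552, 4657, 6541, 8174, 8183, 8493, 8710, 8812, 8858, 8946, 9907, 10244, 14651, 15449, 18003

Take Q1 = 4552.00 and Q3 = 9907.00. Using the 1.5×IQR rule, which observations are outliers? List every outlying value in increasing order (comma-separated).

IQR = Q3 − Q1 = 9907.00 − 4552.00 = 5355.00.
Lower fence = Q1 − 1.5·IQR = 4552.00 − 8032.50 = -3480.50.
Upper fence = Q3 + 1.5·IQR = 9907.00 + 8032.50 = 17939.50.
18003 > 17939.50 → outlier.
All remaining values lie within [-3480.50, 17939.50].

18003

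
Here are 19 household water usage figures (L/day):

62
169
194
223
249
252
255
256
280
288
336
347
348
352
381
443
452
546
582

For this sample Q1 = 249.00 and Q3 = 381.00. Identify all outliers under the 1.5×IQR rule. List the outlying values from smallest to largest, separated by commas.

IQR = Q3 − Q1 = 381.00 − 249.00 = 132.00.
Lower fence = Q1 − 1.5·IQR = 249.00 − 198.00 = 51.00.
Upper fence = Q3 + 1.5·IQR = 381.00 + 198.00 = 579.00.
582 > 579.00 → outlier.
All remaining values lie within [51.00, 579.00].

582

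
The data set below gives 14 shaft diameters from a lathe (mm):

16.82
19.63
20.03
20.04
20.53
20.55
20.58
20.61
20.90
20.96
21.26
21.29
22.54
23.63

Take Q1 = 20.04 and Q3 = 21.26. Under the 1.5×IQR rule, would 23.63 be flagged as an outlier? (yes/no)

IQR = Q3 − Q1 = 21.26 − 20.04 = 1.22.
Lower fence = Q1 − 1.5·IQR = 20.04 − 1.83 = 18.21.
Upper fence = Q3 + 1.5·IQR = 21.26 + 1.83 = 23.09.
23.63 lies above the upper fence.

yes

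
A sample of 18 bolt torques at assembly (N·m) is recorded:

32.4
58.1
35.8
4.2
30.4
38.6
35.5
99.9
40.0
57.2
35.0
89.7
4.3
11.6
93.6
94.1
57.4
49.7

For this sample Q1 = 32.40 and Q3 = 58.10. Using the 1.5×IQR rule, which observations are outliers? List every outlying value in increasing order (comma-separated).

IQR = Q3 − Q1 = 58.10 − 32.40 = 25.70.
Lower fence = Q1 − 1.5·IQR = 32.40 − 38.55 = -6.15.
Upper fence = Q3 + 1.5·IQR = 58.10 + 38.55 = 96.65.
99.9 > 96.65 → outlier.
All remaining values lie within [-6.15, 96.65].

99.9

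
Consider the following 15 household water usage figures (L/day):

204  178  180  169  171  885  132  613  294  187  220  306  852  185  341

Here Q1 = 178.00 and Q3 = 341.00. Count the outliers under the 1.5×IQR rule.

IQR = 163.00; fences at 178.00 − 244.50 = -66.50 and 341.00 + 244.50 = 585.50.
Outside the cutoffs: 613, 852, 885.

3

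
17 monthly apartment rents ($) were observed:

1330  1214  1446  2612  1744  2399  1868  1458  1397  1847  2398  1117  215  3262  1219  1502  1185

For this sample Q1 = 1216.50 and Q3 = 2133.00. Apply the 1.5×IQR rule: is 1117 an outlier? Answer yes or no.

no

IQR = Q3 − Q1 = 2133.00 − 1216.50 = 916.50.
Lower fence = Q1 − 1.5·IQR = 1216.50 − 1374.75 = -158.25.
Upper fence = Q3 + 1.5·IQR = 2133.00 + 1374.75 = 3507.75.
1117 lies within [-158.25, 3507.75].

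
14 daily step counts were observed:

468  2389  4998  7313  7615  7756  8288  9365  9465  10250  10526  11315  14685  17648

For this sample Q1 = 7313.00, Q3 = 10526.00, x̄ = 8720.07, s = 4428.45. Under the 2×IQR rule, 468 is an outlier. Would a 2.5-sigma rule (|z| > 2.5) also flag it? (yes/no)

z = (468 − 8720.07) / 4428.45 = -1.86.
|z| = 1.86 ≤ 2.5.

no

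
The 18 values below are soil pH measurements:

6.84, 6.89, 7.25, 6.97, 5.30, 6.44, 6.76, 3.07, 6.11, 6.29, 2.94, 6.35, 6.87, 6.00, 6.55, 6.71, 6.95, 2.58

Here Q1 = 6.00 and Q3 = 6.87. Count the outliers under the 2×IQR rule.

3

IQR = 0.87; fences at 6.00 − 1.74 = 4.26 and 6.87 + 1.74 = 8.61.
Outside the cutoffs: 2.58, 2.94, 3.07.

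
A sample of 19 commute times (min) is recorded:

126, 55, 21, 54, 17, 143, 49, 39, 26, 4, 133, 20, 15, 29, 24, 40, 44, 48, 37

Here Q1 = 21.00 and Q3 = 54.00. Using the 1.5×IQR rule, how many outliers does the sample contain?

IQR = 33.00; fences at 21.00 − 49.50 = -28.50 and 54.00 + 49.50 = 103.50.
Outside the cutoffs: 126, 133, 143.

3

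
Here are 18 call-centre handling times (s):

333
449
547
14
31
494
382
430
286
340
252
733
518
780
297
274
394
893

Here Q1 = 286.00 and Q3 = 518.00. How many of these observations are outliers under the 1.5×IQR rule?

1

IQR = 232.00; fences at 286.00 − 348.00 = -62.00 and 518.00 + 348.00 = 866.00.
Outside the cutoffs: 893.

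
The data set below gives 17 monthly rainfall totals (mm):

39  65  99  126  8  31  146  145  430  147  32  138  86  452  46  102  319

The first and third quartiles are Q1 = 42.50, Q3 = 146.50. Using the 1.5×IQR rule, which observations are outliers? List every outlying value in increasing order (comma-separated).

319, 430, 452

IQR = Q3 − Q1 = 146.50 − 42.50 = 104.00.
Lower fence = Q1 − 1.5·IQR = 42.50 − 156.00 = -113.50.
Upper fence = Q3 + 1.5·IQR = 146.50 + 156.00 = 302.50.
319 > 302.50 → outlier.
430 > 302.50 → outlier.
452 > 302.50 → outlier.
All remaining values lie within [-113.50, 302.50].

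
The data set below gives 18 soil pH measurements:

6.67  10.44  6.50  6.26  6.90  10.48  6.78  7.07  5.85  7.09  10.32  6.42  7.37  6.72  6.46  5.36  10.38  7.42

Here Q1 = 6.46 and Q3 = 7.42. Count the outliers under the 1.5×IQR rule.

IQR = 0.96; fences at 6.46 − 1.44 = 5.02 and 7.42 + 1.44 = 8.86.
Outside the cutoffs: 10.32, 10.38, 10.44, 10.48.

4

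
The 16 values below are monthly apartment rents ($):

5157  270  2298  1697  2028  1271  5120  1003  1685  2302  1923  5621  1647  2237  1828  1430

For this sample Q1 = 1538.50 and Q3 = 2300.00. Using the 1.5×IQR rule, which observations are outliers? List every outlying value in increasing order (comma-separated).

IQR = Q3 − Q1 = 2300.00 − 1538.50 = 761.50.
Lower fence = Q1 − 1.5·IQR = 1538.50 − 1142.25 = 396.25.
Upper fence = Q3 + 1.5·IQR = 2300.00 + 1142.25 = 3442.25.
270 < 396.25 → outlier.
5120 > 3442.25 → outlier.
5157 > 3442.25 → outlier.
5621 > 3442.25 → outlier.
All remaining values lie within [396.25, 3442.25].

270, 5120, 5157, 5621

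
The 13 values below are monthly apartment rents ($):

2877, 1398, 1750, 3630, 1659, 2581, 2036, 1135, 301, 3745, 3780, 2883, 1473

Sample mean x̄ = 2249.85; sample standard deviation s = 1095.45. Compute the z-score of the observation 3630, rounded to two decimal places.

z = (3630 − 2249.85) / 1095.45 = 1.26.

1.26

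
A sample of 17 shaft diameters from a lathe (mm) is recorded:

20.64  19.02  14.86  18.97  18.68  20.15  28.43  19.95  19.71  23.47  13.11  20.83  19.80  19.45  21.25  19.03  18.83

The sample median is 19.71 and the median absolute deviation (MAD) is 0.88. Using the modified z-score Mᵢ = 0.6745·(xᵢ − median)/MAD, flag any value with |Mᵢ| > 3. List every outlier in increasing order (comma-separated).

|Mᵢ| > 3 ⇔ |xᵢ − 19.71| > 3·0.88/0.6745 = 3.91.
So outliers lie outside [15.80, 23.62].
13.11: M = -5.06 → outlier.
14.86: M = -3.72 → outlier.
28.43: M = 6.68 → outlier.

13.11, 14.86, 28.43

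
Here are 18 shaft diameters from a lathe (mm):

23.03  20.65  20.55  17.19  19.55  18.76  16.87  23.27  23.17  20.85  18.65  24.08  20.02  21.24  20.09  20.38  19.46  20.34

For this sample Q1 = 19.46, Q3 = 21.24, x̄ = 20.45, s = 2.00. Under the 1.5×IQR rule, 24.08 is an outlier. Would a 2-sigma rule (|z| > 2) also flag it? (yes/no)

z = (24.08 − 20.45) / 2.00 = 1.81.
|z| = 1.81 ≤ 2.

no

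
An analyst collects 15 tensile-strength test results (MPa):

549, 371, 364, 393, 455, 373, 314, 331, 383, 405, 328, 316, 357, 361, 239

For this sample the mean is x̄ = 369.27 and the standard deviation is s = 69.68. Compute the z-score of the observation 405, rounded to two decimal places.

0.51

z = (405 − 369.27) / 69.68 = 0.51.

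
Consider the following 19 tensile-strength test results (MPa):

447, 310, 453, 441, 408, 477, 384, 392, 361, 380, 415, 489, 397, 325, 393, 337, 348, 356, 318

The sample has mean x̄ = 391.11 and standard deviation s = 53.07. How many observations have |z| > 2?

0

Cutoffs: x̄ ± 2s = [284.97, 497.25].
Every value lies within the cutoffs.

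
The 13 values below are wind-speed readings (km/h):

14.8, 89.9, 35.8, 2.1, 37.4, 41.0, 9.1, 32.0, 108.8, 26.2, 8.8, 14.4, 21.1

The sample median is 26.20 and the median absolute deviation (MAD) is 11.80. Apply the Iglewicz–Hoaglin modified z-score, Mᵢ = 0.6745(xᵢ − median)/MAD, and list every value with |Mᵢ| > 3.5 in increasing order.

|Mᵢ| > 3.5 ⇔ |xᵢ − 26.20| > 3.5·11.80/0.6745 = 61.23.
So outliers lie outside [-35.03, 87.43].
89.9: M = 3.64 → outlier.
108.8: M = 4.72 → outlier.

89.9, 108.8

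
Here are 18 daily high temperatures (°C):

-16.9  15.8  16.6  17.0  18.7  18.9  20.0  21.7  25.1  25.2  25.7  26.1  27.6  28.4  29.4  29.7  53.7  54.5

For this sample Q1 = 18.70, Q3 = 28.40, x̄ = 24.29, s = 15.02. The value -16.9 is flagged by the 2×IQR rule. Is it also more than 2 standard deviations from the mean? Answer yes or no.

yes

z = (-16.9 − 24.29) / 15.02 = -2.74.
|z| = 2.74 > 2.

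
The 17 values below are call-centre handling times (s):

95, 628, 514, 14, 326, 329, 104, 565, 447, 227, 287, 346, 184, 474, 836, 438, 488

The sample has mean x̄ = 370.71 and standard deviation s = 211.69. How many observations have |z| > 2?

Cutoffs: x̄ ± 2s = [-52.67, 794.09].
Outside the cutoffs: 836.

1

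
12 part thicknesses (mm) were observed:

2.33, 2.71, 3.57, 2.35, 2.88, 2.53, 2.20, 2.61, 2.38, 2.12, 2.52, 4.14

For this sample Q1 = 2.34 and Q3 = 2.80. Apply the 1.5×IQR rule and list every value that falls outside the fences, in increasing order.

3.57, 4.14

IQR = Q3 − Q1 = 2.80 − 2.34 = 0.46.
Lower fence = Q1 − 1.5·IQR = 2.34 − 0.69 = 1.65.
Upper fence = Q3 + 1.5·IQR = 2.80 + 0.69 = 3.49.
3.57 > 3.49 → outlier.
4.14 > 3.49 → outlier.
All remaining values lie within [1.65, 3.49].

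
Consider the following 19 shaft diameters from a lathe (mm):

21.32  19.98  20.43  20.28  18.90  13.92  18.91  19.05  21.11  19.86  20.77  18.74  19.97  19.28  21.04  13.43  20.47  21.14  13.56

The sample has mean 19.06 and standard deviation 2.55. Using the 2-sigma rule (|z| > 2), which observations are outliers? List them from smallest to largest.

Cutoffs at x̄ ± 2s: 19.06 ± 2·2.55 = [13.96, 24.16].
13.43: z = -2.21, |z| > 2 → outlier.
13.56: z = -2.16, |z| > 2 → outlier.
13.92: z = -2.02, |z| > 2 → outlier.
Every other value lies within [13.96, 24.16].

13.43, 13.56, 13.92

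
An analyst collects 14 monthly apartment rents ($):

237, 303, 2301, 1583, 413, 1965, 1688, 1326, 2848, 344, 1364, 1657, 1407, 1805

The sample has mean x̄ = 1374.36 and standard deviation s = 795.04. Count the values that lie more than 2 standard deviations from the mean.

0

Cutoffs: x̄ ± 2s = [-215.72, 2964.44].
Every value lies within the cutoffs.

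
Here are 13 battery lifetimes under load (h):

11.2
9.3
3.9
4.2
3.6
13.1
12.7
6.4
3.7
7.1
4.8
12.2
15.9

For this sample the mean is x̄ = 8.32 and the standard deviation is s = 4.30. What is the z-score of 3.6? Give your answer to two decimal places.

z = (3.6 − 8.32) / 4.30 = -1.10.

-1.10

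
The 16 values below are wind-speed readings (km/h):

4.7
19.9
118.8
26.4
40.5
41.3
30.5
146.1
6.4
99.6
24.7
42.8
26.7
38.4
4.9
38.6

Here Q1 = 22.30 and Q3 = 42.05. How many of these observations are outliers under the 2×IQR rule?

3

IQR = 19.75; fences at 22.30 − 39.50 = -17.20 and 42.05 + 39.50 = 81.55.
Outside the cutoffs: 99.6, 118.8, 146.1.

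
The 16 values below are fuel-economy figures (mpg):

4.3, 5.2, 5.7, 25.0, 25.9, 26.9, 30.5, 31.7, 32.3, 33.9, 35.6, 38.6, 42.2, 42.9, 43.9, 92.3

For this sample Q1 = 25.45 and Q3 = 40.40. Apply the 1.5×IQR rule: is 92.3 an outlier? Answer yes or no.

IQR = Q3 − Q1 = 40.40 − 25.45 = 14.95.
Lower fence = Q1 − 1.5·IQR = 25.45 − 22.425 = 3.025.
Upper fence = Q3 + 1.5·IQR = 40.40 + 22.425 = 62.825.
92.3 lies above the upper fence.

yes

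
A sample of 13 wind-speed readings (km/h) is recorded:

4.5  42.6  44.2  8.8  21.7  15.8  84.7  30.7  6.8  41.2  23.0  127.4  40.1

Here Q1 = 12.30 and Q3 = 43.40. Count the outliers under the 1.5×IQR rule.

IQR = 31.10; fences at 12.30 − 46.65 = -34.35 and 43.40 + 46.65 = 90.05.
Outside the cutoffs: 127.4.

1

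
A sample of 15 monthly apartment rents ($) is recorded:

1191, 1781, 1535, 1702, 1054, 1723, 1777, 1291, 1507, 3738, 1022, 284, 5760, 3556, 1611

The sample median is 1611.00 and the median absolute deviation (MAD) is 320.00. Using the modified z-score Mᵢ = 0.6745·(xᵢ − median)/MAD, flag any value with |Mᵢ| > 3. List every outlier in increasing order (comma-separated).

3556, 3738, 5760

|Mᵢ| > 3 ⇔ |xᵢ − 1611.00| > 3·320.00/0.6745 = 1423.28.
So outliers lie outside [187.72, 3034.28].
3556: M = 4.10 → outlier.
3738: M = 4.48 → outlier.
5760: M = 8.75 → outlier.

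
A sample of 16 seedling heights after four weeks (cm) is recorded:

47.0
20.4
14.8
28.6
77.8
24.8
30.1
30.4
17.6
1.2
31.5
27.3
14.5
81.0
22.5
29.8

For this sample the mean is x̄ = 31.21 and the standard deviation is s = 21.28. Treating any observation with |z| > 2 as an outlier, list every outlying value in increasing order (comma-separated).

77.8, 81.0

Cutoffs at x̄ ± 2s: 31.21 ± 2·21.28 = [-11.35, 73.77].
77.8: z = 2.19, |z| > 2 → outlier.
81.0: z = 2.34, |z| > 2 → outlier.
Every other value lies within [-11.35, 73.77].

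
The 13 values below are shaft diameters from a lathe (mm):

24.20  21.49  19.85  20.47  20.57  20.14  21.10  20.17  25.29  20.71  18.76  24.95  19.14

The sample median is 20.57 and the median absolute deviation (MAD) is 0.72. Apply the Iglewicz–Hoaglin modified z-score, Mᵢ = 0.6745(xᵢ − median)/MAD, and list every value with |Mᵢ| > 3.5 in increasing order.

24.95, 25.29

|Mᵢ| > 3.5 ⇔ |xᵢ − 20.57| > 3.5·0.72/0.6745 = 3.74.
So outliers lie outside [16.83, 24.31].
24.95: M = 4.10 → outlier.
25.29: M = 4.42 → outlier.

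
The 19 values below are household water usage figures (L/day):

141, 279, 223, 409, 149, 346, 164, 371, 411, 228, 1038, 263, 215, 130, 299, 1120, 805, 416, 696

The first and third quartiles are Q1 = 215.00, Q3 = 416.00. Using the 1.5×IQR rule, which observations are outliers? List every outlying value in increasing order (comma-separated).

805, 1038, 1120

IQR = Q3 − Q1 = 416.00 − 215.00 = 201.00.
Lower fence = Q1 − 1.5·IQR = 215.00 − 301.50 = -86.50.
Upper fence = Q3 + 1.5·IQR = 416.00 + 301.50 = 717.50.
805 > 717.50 → outlier.
1038 > 717.50 → outlier.
1120 > 717.50 → outlier.
All remaining values lie within [-86.50, 717.50].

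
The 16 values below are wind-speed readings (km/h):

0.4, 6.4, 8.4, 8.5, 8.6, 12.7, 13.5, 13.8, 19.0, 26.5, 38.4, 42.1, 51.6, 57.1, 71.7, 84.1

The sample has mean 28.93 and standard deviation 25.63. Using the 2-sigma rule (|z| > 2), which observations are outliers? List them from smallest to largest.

84.1

Cutoffs at x̄ ± 2s: 28.93 ± 2·25.63 = [-22.33, 80.19].
84.1: z = 2.15, |z| > 2 → outlier.
Every other value lies within [-22.33, 80.19].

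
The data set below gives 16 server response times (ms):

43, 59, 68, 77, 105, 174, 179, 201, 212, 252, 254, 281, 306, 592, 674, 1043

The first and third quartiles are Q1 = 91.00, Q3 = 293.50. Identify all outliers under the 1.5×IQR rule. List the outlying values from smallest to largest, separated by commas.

IQR = Q3 − Q1 = 293.50 − 91.00 = 202.50.
Lower fence = Q1 − 1.5·IQR = 91.00 − 303.75 = -212.75.
Upper fence = Q3 + 1.5·IQR = 293.50 + 303.75 = 597.25.
674 > 597.25 → outlier.
1043 > 597.25 → outlier.
All remaining values lie within [-212.75, 597.25].

674, 1043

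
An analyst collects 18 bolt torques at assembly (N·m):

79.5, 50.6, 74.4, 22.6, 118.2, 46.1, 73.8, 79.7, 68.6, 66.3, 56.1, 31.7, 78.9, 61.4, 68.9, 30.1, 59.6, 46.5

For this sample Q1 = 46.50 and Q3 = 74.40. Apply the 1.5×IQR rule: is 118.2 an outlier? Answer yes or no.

IQR = Q3 − Q1 = 74.40 − 46.50 = 27.90.
Lower fence = Q1 − 1.5·IQR = 46.50 − 41.85 = 4.65.
Upper fence = Q3 + 1.5·IQR = 74.40 + 41.85 = 116.25.
118.2 lies above the upper fence.

yes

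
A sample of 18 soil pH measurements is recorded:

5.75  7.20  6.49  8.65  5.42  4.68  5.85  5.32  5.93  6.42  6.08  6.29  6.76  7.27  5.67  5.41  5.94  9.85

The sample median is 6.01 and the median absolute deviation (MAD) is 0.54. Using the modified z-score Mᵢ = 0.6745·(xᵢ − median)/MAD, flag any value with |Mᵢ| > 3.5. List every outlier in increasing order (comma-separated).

9.85

|Mᵢ| > 3.5 ⇔ |xᵢ − 6.01| > 3.5·0.54/0.6745 = 2.80.
So outliers lie outside [3.21, 8.81].
9.85: M = 4.80 → outlier.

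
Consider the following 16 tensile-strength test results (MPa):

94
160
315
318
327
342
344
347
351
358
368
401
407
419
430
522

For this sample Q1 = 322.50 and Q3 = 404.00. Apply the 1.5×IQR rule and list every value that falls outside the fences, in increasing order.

94, 160

IQR = Q3 − Q1 = 404.00 − 322.50 = 81.50.
Lower fence = Q1 − 1.5·IQR = 322.50 − 122.25 = 200.25.
Upper fence = Q3 + 1.5·IQR = 404.00 + 122.25 = 526.25.
94 < 200.25 → outlier.
160 < 200.25 → outlier.
All remaining values lie within [200.25, 526.25].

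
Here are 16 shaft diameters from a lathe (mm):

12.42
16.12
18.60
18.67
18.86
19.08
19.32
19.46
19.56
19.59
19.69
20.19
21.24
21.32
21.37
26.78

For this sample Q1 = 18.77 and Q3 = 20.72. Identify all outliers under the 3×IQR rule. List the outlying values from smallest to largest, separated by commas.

12.42, 26.78

IQR = Q3 − Q1 = 20.72 − 18.77 = 1.95.
Lower fence = Q1 − 3·IQR = 18.77 − 5.85 = 12.92.
Upper fence = Q3 + 3·IQR = 20.72 + 5.85 = 26.57.
12.42 < 12.92 → outlier.
26.78 > 26.57 → outlier.
All remaining values lie within [12.92, 26.57].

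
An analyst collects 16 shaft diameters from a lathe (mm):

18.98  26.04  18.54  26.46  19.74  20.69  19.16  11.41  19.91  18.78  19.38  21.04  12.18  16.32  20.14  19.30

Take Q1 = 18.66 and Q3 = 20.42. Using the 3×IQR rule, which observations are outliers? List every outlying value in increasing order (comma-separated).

IQR = Q3 − Q1 = 20.42 − 18.66 = 1.76.
Lower fence = Q1 − 3·IQR = 18.66 − 5.28 = 13.38.
Upper fence = Q3 + 3·IQR = 20.42 + 5.28 = 25.70.
11.41 < 13.38 → outlier.
12.18 < 13.38 → outlier.
26.04 > 25.70 → outlier.
26.46 > 25.70 → outlier.
All remaining values lie within [13.38, 25.70].

11.41, 12.18, 26.04, 26.46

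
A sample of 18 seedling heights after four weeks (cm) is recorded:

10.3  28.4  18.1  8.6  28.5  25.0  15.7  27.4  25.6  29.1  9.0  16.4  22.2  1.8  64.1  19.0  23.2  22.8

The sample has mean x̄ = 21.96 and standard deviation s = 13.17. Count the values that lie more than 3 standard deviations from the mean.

1

Cutoffs: x̄ ± 3s = [-17.55, 61.47].
Outside the cutoffs: 64.1.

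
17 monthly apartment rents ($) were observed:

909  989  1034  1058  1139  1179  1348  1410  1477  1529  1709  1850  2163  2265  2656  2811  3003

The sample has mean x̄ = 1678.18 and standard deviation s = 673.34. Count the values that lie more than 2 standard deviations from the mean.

Cutoffs: x̄ ± 2s = [331.50, 3024.86].
Every value lies within the cutoffs.

0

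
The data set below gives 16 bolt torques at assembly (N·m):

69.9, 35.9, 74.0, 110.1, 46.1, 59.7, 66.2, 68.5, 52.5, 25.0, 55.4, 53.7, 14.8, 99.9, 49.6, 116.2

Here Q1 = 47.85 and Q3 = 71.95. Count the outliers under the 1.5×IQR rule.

2

IQR = 24.10; fences at 47.85 − 36.15 = 11.70 and 71.95 + 36.15 = 108.10.
Outside the cutoffs: 110.1, 116.2.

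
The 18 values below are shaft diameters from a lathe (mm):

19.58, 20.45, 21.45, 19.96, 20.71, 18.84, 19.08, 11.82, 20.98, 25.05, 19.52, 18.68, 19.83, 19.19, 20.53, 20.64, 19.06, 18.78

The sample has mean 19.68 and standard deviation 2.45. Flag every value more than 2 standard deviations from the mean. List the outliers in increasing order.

Cutoffs at x̄ ± 2s: 19.68 ± 2·2.45 = [14.78, 24.58].
11.82: z = -3.21, |z| > 2 → outlier.
25.05: z = 2.19, |z| > 2 → outlier.
Every other value lies within [14.78, 24.58].

11.82, 25.05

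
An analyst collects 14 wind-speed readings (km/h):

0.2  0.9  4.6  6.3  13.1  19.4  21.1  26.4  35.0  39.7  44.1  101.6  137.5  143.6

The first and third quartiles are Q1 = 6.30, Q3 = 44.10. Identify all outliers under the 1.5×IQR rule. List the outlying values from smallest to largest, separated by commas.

IQR = Q3 − Q1 = 44.10 − 6.30 = 37.80.
Lower fence = Q1 − 1.5·IQR = 6.30 − 56.70 = -50.40.
Upper fence = Q3 + 1.5·IQR = 44.10 + 56.70 = 100.80.
101.6 > 100.80 → outlier.
137.5 > 100.80 → outlier.
143.6 > 100.80 → outlier.
All remaining values lie within [-50.40, 100.80].

101.6, 137.5, 143.6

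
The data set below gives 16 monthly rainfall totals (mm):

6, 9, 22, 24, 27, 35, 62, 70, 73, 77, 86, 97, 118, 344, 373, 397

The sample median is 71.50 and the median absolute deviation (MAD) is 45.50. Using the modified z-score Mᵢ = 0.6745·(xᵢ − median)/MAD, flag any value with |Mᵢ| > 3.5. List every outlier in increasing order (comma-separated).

|Mᵢ| > 3.5 ⇔ |xᵢ − 71.50| > 3.5·45.50/0.6745 = 236.10.
So outliers lie outside [-164.60, 307.60].
344: M = 4.04 → outlier.
373: M = 4.47 → outlier.
397: M = 4.83 → outlier.

344, 373, 397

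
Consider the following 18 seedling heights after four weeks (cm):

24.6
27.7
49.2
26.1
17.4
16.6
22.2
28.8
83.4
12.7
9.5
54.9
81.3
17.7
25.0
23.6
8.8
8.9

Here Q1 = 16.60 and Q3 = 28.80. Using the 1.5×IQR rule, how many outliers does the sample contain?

IQR = 12.20; fences at 16.60 − 18.30 = -1.70 and 28.80 + 18.30 = 47.10.
Outside the cutoffs: 49.2, 54.9, 81.3, 83.4.

4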